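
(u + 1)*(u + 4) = u^2 + 5*u + 4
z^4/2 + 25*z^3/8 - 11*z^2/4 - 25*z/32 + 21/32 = (z/2 + 1/4)*(z - 3/4)*(z - 1/2)*(z + 7)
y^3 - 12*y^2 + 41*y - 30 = (y - 6)*(y - 5)*(y - 1)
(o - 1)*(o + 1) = o^2 - 1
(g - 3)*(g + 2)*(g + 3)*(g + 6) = g^4 + 8*g^3 + 3*g^2 - 72*g - 108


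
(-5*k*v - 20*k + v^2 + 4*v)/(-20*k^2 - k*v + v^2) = (v + 4)/(4*k + v)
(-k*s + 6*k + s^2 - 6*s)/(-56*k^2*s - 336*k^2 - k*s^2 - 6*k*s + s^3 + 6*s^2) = (k*s - 6*k - s^2 + 6*s)/(56*k^2*s + 336*k^2 + k*s^2 + 6*k*s - s^3 - 6*s^2)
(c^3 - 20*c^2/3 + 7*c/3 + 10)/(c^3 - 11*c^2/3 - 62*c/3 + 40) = (c + 1)/(c + 4)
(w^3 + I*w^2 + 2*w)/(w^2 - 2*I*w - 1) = w*(w + 2*I)/(w - I)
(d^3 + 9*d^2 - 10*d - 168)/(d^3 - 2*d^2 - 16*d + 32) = (d^2 + 13*d + 42)/(d^2 + 2*d - 8)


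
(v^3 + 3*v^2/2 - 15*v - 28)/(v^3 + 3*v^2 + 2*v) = (v^2 - v/2 - 14)/(v*(v + 1))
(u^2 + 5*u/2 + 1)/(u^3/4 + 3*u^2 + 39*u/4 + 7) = 2*(2*u^2 + 5*u + 2)/(u^3 + 12*u^2 + 39*u + 28)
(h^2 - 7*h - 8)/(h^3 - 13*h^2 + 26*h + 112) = (h + 1)/(h^2 - 5*h - 14)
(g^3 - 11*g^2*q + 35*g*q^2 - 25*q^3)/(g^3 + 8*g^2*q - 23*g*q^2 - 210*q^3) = (g^2 - 6*g*q + 5*q^2)/(g^2 + 13*g*q + 42*q^2)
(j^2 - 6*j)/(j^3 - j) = (j - 6)/(j^2 - 1)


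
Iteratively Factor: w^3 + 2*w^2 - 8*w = (w - 2)*(w^2 + 4*w) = (w - 2)*(w + 4)*(w)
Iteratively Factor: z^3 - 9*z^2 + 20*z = (z - 4)*(z^2 - 5*z) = (z - 5)*(z - 4)*(z)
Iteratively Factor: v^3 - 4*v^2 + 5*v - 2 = (v - 1)*(v^2 - 3*v + 2) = (v - 2)*(v - 1)*(v - 1)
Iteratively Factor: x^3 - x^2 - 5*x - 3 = (x + 1)*(x^2 - 2*x - 3) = (x - 3)*(x + 1)*(x + 1)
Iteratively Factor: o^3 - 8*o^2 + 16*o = (o)*(o^2 - 8*o + 16) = o*(o - 4)*(o - 4)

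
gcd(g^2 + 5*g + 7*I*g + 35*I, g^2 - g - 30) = g + 5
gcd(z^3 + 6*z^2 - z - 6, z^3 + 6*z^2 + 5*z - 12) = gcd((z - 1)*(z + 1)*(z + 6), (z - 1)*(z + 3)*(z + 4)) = z - 1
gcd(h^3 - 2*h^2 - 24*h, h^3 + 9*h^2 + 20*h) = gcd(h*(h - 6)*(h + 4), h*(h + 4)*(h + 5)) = h^2 + 4*h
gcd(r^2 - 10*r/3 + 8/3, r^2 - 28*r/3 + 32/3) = r - 4/3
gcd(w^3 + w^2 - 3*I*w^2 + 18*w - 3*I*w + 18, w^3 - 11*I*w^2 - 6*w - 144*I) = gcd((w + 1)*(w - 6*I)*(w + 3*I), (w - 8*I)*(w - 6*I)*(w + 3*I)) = w^2 - 3*I*w + 18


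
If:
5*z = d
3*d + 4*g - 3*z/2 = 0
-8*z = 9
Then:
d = -45/8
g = 243/64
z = -9/8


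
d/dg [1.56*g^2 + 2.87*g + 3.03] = 3.12*g + 2.87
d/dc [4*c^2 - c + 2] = 8*c - 1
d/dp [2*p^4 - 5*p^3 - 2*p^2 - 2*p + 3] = 8*p^3 - 15*p^2 - 4*p - 2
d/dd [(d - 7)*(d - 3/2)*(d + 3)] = 3*d^2 - 11*d - 15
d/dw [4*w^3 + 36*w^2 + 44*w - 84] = 12*w^2 + 72*w + 44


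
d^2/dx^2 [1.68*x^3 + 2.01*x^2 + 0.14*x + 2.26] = 10.08*x + 4.02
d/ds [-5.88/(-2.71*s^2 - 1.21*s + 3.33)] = (-31.8696*s - 7.1148)/(2.71*s^2 + 1.21*s - 3.33)^2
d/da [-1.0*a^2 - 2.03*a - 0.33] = -2.0*a - 2.03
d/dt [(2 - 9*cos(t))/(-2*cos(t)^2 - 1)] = (-8*cos(t) + 9*cos(2*t))*sin(t)/(2*sin(t)^2 - 3)^2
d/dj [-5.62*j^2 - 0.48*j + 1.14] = -11.24*j - 0.48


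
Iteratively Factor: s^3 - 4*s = (s - 2)*(s^2 + 2*s) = s*(s - 2)*(s + 2)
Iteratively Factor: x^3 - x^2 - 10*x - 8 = (x + 2)*(x^2 - 3*x - 4) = (x + 1)*(x + 2)*(x - 4)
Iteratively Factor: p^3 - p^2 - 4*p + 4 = (p - 1)*(p^2 - 4) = (p - 1)*(p + 2)*(p - 2)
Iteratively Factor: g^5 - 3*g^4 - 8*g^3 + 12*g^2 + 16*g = (g)*(g^4 - 3*g^3 - 8*g^2 + 12*g + 16) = g*(g - 4)*(g^3 + g^2 - 4*g - 4) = g*(g - 4)*(g + 2)*(g^2 - g - 2) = g*(g - 4)*(g + 1)*(g + 2)*(g - 2)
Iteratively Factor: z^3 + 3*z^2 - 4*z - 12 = (z - 2)*(z^2 + 5*z + 6) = (z - 2)*(z + 3)*(z + 2)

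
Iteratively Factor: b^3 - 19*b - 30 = (b + 3)*(b^2 - 3*b - 10) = (b + 2)*(b + 3)*(b - 5)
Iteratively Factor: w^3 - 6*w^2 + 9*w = (w)*(w^2 - 6*w + 9) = w*(w - 3)*(w - 3)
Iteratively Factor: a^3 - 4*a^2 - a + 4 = (a - 4)*(a^2 - 1) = (a - 4)*(a + 1)*(a - 1)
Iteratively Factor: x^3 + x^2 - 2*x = (x + 2)*(x^2 - x) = (x - 1)*(x + 2)*(x)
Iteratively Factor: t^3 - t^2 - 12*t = (t + 3)*(t^2 - 4*t) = t*(t + 3)*(t - 4)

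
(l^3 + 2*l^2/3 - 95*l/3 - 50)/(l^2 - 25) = (l^2 - 13*l/3 - 10)/(l - 5)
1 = 1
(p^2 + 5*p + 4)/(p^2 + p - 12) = (p + 1)/(p - 3)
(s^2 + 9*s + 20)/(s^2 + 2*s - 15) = (s + 4)/(s - 3)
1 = 1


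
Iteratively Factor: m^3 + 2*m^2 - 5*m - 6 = (m + 3)*(m^2 - m - 2) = (m + 1)*(m + 3)*(m - 2)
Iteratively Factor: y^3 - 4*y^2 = (y)*(y^2 - 4*y) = y*(y - 4)*(y)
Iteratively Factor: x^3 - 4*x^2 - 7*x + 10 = (x - 1)*(x^2 - 3*x - 10) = (x - 1)*(x + 2)*(x - 5)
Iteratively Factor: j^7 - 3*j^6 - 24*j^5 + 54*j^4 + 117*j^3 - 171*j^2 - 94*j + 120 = (j + 4)*(j^6 - 7*j^5 + 4*j^4 + 38*j^3 - 35*j^2 - 31*j + 30) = (j + 1)*(j + 4)*(j^5 - 8*j^4 + 12*j^3 + 26*j^2 - 61*j + 30) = (j - 1)*(j + 1)*(j + 4)*(j^4 - 7*j^3 + 5*j^2 + 31*j - 30) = (j - 3)*(j - 1)*(j + 1)*(j + 4)*(j^3 - 4*j^2 - 7*j + 10) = (j - 5)*(j - 3)*(j - 1)*(j + 1)*(j + 4)*(j^2 + j - 2) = (j - 5)*(j - 3)*(j - 1)^2*(j + 1)*(j + 4)*(j + 2)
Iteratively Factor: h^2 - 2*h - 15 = (h - 5)*(h + 3)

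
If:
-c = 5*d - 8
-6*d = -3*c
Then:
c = 16/7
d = 8/7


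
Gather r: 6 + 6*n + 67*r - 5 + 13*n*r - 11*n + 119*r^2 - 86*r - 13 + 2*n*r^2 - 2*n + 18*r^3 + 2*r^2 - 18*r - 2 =-7*n + 18*r^3 + r^2*(2*n + 121) + r*(13*n - 37) - 14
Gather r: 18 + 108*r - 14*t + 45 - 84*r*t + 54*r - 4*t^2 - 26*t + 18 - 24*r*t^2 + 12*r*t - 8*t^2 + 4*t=r*(-24*t^2 - 72*t + 162) - 12*t^2 - 36*t + 81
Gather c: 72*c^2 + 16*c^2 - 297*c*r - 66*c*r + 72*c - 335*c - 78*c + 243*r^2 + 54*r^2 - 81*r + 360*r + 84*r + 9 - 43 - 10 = 88*c^2 + c*(-363*r - 341) + 297*r^2 + 363*r - 44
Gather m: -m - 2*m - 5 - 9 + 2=-3*m - 12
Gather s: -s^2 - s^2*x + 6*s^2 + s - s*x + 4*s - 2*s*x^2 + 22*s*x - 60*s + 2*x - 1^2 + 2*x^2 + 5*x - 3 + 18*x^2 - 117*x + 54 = s^2*(5 - x) + s*(-2*x^2 + 21*x - 55) + 20*x^2 - 110*x + 50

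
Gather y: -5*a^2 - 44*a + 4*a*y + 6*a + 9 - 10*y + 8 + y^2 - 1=-5*a^2 - 38*a + y^2 + y*(4*a - 10) + 16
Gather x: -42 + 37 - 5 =-10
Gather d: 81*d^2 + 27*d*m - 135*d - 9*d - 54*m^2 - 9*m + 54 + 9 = 81*d^2 + d*(27*m - 144) - 54*m^2 - 9*m + 63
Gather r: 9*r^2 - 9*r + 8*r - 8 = 9*r^2 - r - 8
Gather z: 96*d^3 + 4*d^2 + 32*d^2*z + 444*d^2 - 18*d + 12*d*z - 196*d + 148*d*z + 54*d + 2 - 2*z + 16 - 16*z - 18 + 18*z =96*d^3 + 448*d^2 - 160*d + z*(32*d^2 + 160*d)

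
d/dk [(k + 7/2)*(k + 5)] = 2*k + 17/2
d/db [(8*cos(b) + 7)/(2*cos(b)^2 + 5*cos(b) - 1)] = (16*cos(b)^2 + 28*cos(b) + 43)*sin(b)/(5*cos(b) + cos(2*b))^2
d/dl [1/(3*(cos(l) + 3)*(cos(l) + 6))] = (2*cos(l) + 9)*sin(l)/(3*(cos(l) + 3)^2*(cos(l) + 6)^2)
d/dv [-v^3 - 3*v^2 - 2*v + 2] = -3*v^2 - 6*v - 2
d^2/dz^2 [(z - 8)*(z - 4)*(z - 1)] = 6*z - 26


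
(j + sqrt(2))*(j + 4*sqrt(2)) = j^2 + 5*sqrt(2)*j + 8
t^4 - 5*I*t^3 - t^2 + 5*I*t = t*(t - 1)*(t + 1)*(t - 5*I)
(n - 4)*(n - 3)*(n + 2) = n^3 - 5*n^2 - 2*n + 24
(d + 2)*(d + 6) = d^2 + 8*d + 12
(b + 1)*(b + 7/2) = b^2 + 9*b/2 + 7/2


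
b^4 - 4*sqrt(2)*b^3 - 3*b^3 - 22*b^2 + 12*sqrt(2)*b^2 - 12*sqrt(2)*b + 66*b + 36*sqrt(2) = (b - 3)*(b - 6*sqrt(2))*(b + sqrt(2))^2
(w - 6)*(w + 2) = w^2 - 4*w - 12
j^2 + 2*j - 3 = (j - 1)*(j + 3)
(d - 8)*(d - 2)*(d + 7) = d^3 - 3*d^2 - 54*d + 112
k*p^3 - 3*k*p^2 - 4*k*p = p*(p - 4)*(k*p + k)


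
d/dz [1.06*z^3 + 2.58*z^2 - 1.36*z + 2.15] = 3.18*z^2 + 5.16*z - 1.36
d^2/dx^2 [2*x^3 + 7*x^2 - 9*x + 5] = 12*x + 14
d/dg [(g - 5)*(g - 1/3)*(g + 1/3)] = 3*g^2 - 10*g - 1/9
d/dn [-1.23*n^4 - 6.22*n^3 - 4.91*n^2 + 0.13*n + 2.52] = -4.92*n^3 - 18.66*n^2 - 9.82*n + 0.13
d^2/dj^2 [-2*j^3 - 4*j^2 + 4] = -12*j - 8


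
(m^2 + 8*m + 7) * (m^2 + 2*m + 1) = m^4 + 10*m^3 + 24*m^2 + 22*m + 7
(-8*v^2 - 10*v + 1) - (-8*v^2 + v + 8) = -11*v - 7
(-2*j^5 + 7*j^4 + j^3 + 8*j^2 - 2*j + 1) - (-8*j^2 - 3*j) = -2*j^5 + 7*j^4 + j^3 + 16*j^2 + j + 1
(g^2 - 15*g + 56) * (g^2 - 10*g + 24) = g^4 - 25*g^3 + 230*g^2 - 920*g + 1344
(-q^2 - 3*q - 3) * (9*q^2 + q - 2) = -9*q^4 - 28*q^3 - 28*q^2 + 3*q + 6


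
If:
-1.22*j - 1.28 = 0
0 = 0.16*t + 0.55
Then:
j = -1.05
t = -3.44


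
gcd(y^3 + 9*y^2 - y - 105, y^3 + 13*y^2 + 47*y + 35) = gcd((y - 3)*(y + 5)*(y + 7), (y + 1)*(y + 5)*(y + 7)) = y^2 + 12*y + 35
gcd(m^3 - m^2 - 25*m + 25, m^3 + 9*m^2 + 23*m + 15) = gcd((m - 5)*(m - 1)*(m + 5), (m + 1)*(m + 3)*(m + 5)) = m + 5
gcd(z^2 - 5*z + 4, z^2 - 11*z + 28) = z - 4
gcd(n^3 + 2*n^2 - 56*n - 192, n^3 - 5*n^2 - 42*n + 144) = n^2 - 2*n - 48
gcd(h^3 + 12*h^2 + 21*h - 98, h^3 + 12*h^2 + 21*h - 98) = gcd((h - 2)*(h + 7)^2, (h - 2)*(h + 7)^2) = h^3 + 12*h^2 + 21*h - 98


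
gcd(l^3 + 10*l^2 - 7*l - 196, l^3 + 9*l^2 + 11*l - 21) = l + 7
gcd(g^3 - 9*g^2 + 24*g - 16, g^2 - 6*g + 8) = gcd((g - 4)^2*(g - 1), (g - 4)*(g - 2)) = g - 4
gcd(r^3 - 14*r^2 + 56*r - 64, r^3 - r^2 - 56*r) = r - 8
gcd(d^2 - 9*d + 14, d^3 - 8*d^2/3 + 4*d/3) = d - 2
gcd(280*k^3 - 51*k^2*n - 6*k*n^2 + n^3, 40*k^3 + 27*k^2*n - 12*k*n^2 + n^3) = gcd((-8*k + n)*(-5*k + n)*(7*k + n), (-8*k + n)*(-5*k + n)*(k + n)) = 40*k^2 - 13*k*n + n^2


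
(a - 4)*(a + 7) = a^2 + 3*a - 28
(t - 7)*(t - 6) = t^2 - 13*t + 42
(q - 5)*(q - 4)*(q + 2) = q^3 - 7*q^2 + 2*q + 40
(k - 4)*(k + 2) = k^2 - 2*k - 8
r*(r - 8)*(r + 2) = r^3 - 6*r^2 - 16*r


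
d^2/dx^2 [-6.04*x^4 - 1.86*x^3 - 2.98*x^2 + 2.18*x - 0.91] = -72.48*x^2 - 11.16*x - 5.96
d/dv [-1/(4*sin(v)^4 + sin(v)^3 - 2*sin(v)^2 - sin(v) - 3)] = (16*sin(v)^3 + 3*sin(v)^2 - 4*sin(v) - 1)*cos(v)/(-4*sin(v)^4 - sin(v)^3 + 2*sin(v)^2 + sin(v) + 3)^2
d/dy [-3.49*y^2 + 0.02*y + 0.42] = 0.02 - 6.98*y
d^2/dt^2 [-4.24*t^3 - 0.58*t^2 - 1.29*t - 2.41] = -25.44*t - 1.16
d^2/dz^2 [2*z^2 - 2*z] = 4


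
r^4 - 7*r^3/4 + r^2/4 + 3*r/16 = r*(r - 3/2)*(r - 1/2)*(r + 1/4)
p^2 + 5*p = p*(p + 5)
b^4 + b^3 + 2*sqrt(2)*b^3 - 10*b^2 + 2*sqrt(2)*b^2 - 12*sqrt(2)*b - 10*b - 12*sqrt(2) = (b - 2*sqrt(2))*(b + 3*sqrt(2))*(sqrt(2)*b/2 + 1)*(sqrt(2)*b + sqrt(2))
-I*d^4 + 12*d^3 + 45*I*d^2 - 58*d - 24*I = (d + I)*(d + 4*I)*(d + 6*I)*(-I*d + 1)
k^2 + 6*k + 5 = (k + 1)*(k + 5)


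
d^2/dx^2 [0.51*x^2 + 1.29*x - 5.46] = 1.02000000000000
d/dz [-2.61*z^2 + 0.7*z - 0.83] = 0.7 - 5.22*z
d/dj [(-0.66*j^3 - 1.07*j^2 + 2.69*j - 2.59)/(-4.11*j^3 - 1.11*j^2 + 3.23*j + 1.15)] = (-1.77635683940025e-15*j^5 - 3.6651*j^4 + 17.8482*j^3 - 34.6819*j^2 - 8.2108*j + 11.4592)/(16.8921*j^6 + 9.1242*j^5 - 25.3185*j^4 - 16.6236*j^3 + 7.8799*j^2 + 7.429*j + 1.3225)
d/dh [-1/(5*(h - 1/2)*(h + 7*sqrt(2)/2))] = 8*(4*h - 1 + 7*sqrt(2))/(5*(2*h - 1)^2*(2*h + 7*sqrt(2))^2)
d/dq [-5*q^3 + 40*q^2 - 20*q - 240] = -15*q^2 + 80*q - 20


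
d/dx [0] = 0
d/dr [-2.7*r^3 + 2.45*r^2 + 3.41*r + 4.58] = -8.1*r^2 + 4.9*r + 3.41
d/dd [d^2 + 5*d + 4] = 2*d + 5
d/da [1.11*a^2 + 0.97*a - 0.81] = 2.22*a + 0.97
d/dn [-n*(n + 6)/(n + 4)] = (-n^2 - 8*n - 24)/(n^2 + 8*n + 16)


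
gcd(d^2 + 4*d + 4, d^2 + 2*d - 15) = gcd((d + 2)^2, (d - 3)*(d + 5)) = 1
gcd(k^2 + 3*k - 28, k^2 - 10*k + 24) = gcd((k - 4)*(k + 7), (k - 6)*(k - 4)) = k - 4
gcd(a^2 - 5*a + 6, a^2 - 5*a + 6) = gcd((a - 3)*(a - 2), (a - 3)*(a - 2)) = a^2 - 5*a + 6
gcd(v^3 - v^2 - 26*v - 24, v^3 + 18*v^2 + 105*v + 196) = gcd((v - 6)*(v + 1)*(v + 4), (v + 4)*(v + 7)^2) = v + 4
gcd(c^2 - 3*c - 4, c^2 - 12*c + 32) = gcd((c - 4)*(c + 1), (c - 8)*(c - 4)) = c - 4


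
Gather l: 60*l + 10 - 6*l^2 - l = -6*l^2 + 59*l + 10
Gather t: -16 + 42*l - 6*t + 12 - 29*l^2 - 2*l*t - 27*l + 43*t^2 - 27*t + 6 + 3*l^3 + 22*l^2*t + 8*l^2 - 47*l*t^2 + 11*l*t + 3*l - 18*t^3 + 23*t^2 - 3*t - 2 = 3*l^3 - 21*l^2 + 18*l - 18*t^3 + t^2*(66 - 47*l) + t*(22*l^2 + 9*l - 36)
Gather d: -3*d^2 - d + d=-3*d^2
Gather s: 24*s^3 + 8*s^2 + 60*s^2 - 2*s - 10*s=24*s^3 + 68*s^2 - 12*s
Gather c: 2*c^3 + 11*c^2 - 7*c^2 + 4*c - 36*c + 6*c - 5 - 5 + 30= 2*c^3 + 4*c^2 - 26*c + 20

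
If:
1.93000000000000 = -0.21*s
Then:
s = -9.19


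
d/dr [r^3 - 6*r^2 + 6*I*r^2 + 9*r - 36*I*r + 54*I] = 3*r^2 + 12*r*(-1 + I) + 9 - 36*I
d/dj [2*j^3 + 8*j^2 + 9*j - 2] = 6*j^2 + 16*j + 9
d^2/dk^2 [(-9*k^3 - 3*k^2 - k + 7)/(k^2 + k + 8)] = 2*(65*k^3 - 123*k^2 - 1683*k - 233)/(k^6 + 3*k^5 + 27*k^4 + 49*k^3 + 216*k^2 + 192*k + 512)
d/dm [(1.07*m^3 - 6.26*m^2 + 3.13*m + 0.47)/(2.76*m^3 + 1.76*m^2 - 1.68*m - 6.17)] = (-1.77635683940025e-15*m^5 + 19.1608*m^4 - 20.8728*m^3 - 18.6893*m^2 + 75.594*m - 18.5225)/(7.6176*m^6 + 9.7152*m^5 - 6.176*m^4 - 39.972*m^3 - 18.896*m^2 + 20.7312*m + 38.0689)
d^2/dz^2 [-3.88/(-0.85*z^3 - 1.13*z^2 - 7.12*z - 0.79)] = (-(19.788*z + 8.7688)*(0.85*z^3 + 1.13*z^2 + 7.12*z + 0.79) + 3.88*(2.55*z^2 + 2.26*z + 7.12)*(5.1*z^2 + 4.52*z + 14.24))/(0.85*z^3 + 1.13*z^2 + 7.12*z + 0.79)^3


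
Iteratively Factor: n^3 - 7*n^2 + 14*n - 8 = (n - 4)*(n^2 - 3*n + 2) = (n - 4)*(n - 2)*(n - 1)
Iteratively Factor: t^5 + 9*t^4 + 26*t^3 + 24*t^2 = (t)*(t^4 + 9*t^3 + 26*t^2 + 24*t) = t*(t + 4)*(t^3 + 5*t^2 + 6*t) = t*(t + 3)*(t + 4)*(t^2 + 2*t) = t^2*(t + 3)*(t + 4)*(t + 2)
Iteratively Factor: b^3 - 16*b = (b + 4)*(b^2 - 4*b) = (b - 4)*(b + 4)*(b)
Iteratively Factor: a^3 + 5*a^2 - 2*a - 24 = (a + 3)*(a^2 + 2*a - 8) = (a - 2)*(a + 3)*(a + 4)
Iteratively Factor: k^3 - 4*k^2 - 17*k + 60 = (k - 5)*(k^2 + k - 12) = (k - 5)*(k - 3)*(k + 4)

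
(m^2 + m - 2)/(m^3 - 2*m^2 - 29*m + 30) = (m + 2)/(m^2 - m - 30)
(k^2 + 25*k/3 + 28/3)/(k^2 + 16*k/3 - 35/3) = (3*k + 4)/(3*k - 5)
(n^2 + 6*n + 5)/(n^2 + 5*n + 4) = (n + 5)/(n + 4)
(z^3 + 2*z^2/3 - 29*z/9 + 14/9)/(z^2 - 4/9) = (3*z^2 + 4*z - 7)/(3*z + 2)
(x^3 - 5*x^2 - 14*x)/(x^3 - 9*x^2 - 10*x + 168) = x*(x + 2)/(x^2 - 2*x - 24)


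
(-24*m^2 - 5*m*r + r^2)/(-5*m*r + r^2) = (24*m^2 + 5*m*r - r^2)/(r*(5*m - r))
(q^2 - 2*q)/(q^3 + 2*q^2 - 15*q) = (q - 2)/(q^2 + 2*q - 15)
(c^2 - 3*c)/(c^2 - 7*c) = (c - 3)/(c - 7)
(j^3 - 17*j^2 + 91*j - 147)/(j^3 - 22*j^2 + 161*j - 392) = (j - 3)/(j - 8)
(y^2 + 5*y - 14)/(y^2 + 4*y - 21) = (y - 2)/(y - 3)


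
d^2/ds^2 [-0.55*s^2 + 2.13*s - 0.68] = -1.10000000000000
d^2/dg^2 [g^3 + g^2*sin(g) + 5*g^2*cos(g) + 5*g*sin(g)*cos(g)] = -g^2*sin(g) - 5*g^2*cos(g) - 20*g*sin(g) - 10*g*sin(2*g) + 4*g*cos(g) + 6*g + 2*sin(g) + 10*cos(g) + 10*cos(2*g)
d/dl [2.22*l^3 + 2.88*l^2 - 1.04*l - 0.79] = 6.66*l^2 + 5.76*l - 1.04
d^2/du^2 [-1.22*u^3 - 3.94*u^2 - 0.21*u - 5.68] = -7.32*u - 7.88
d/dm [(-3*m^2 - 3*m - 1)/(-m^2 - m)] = (-2*m - 1)/(m^2*(m^2 + 2*m + 1))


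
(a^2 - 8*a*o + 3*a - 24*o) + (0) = a^2 - 8*a*o + 3*a - 24*o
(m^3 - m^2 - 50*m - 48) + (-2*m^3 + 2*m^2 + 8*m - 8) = -m^3 + m^2 - 42*m - 56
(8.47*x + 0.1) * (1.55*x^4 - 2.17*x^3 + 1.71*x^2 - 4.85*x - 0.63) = 13.1285*x^5 - 18.2249*x^4 + 14.2667*x^3 - 40.9085*x^2 - 5.8211*x - 0.063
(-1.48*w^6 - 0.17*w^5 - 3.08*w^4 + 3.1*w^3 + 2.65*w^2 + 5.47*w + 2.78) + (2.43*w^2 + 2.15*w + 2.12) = -1.48*w^6 - 0.17*w^5 - 3.08*w^4 + 3.1*w^3 + 5.08*w^2 + 7.62*w + 4.9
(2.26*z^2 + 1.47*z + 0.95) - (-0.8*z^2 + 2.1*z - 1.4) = 3.06*z^2 - 0.63*z + 2.35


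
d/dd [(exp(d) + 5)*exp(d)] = (2*exp(d) + 5)*exp(d)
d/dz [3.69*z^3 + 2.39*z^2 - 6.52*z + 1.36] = 11.07*z^2 + 4.78*z - 6.52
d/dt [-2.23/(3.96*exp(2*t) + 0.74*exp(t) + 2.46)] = (17.6616*exp(t) + 1.6502)*exp(t)/(3.96*exp(2*t) + 0.74*exp(t) + 2.46)^2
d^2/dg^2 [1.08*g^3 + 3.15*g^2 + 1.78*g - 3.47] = 6.48*g + 6.3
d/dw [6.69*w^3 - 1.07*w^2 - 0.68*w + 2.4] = 20.07*w^2 - 2.14*w - 0.68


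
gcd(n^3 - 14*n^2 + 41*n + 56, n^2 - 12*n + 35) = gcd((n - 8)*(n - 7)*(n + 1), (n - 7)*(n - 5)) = n - 7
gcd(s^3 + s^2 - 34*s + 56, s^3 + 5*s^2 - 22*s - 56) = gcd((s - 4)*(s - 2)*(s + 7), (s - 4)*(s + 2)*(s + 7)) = s^2 + 3*s - 28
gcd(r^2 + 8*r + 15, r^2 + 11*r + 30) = r + 5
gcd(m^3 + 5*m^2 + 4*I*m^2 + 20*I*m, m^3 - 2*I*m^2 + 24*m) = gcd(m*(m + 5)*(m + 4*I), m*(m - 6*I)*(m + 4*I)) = m^2 + 4*I*m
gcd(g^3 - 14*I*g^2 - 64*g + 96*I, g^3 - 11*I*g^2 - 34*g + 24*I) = g^2 - 10*I*g - 24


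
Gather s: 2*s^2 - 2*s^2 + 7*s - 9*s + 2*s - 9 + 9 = 0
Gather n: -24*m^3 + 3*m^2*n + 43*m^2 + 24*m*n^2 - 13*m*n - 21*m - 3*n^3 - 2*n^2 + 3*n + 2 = -24*m^3 + 43*m^2 - 21*m - 3*n^3 + n^2*(24*m - 2) + n*(3*m^2 - 13*m + 3) + 2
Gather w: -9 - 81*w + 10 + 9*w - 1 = -72*w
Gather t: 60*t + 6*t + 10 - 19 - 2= 66*t - 11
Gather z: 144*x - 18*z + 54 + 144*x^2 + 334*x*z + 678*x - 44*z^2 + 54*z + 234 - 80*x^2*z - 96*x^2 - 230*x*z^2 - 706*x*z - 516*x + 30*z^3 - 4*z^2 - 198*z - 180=48*x^2 + 306*x + 30*z^3 + z^2*(-230*x - 48) + z*(-80*x^2 - 372*x - 162) + 108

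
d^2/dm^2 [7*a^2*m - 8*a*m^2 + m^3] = -16*a + 6*m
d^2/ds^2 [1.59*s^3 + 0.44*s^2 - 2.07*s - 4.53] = 9.54*s + 0.88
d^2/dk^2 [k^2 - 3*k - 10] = 2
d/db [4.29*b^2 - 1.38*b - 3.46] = 8.58*b - 1.38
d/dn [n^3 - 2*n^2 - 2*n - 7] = 3*n^2 - 4*n - 2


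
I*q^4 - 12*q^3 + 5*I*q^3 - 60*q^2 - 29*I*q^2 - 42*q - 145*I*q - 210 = (q + 5)*(q + 6*I)*(q + 7*I)*(I*q + 1)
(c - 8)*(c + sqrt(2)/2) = c^2 - 8*c + sqrt(2)*c/2 - 4*sqrt(2)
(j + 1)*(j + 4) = j^2 + 5*j + 4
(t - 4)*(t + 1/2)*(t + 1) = t^3 - 5*t^2/2 - 11*t/2 - 2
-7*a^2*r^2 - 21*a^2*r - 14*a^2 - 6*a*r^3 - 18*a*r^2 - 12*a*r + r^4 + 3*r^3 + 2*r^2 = (-7*a + r)*(a + r)*(r + 1)*(r + 2)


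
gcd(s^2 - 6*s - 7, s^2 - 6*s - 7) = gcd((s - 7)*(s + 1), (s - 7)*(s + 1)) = s^2 - 6*s - 7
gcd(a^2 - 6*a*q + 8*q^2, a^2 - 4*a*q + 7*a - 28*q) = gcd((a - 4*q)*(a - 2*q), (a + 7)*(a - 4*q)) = -a + 4*q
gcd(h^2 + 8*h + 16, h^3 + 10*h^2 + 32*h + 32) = h^2 + 8*h + 16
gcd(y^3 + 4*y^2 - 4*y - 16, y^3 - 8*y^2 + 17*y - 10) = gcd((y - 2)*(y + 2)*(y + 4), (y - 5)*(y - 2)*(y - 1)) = y - 2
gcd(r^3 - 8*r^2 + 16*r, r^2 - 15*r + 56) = 1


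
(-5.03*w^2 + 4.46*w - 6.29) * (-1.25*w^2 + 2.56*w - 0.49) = 6.2875*w^4 - 18.4518*w^3 + 21.7448*w^2 - 18.2878*w + 3.0821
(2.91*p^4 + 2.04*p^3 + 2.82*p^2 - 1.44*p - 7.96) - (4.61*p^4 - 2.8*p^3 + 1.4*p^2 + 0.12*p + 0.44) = -1.7*p^4 + 4.84*p^3 + 1.42*p^2 - 1.56*p - 8.4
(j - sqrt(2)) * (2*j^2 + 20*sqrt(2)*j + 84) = 2*j^3 + 18*sqrt(2)*j^2 + 44*j - 84*sqrt(2)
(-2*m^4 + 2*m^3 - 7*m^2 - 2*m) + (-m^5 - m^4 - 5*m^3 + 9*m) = -m^5 - 3*m^4 - 3*m^3 - 7*m^2 + 7*m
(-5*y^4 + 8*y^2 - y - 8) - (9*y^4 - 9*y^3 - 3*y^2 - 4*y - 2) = -14*y^4 + 9*y^3 + 11*y^2 + 3*y - 6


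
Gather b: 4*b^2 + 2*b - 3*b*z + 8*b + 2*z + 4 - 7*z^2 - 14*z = 4*b^2 + b*(10 - 3*z) - 7*z^2 - 12*z + 4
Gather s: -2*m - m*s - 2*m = -m*s - 4*m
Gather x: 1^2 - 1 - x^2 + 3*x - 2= -x^2 + 3*x - 2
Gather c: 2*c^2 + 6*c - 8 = 2*c^2 + 6*c - 8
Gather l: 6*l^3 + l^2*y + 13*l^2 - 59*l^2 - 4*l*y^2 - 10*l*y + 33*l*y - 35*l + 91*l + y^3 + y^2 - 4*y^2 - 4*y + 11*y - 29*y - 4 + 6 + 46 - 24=6*l^3 + l^2*(y - 46) + l*(-4*y^2 + 23*y + 56) + y^3 - 3*y^2 - 22*y + 24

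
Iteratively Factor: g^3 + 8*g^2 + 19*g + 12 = (g + 1)*(g^2 + 7*g + 12) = (g + 1)*(g + 3)*(g + 4)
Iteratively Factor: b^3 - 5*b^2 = (b - 5)*(b^2) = b*(b - 5)*(b)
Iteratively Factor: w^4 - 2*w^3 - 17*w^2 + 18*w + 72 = (w - 4)*(w^3 + 2*w^2 - 9*w - 18) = (w - 4)*(w + 3)*(w^2 - w - 6) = (w - 4)*(w + 2)*(w + 3)*(w - 3)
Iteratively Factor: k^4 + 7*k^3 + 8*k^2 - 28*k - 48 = (k + 2)*(k^3 + 5*k^2 - 2*k - 24) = (k - 2)*(k + 2)*(k^2 + 7*k + 12) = (k - 2)*(k + 2)*(k + 3)*(k + 4)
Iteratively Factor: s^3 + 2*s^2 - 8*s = (s + 4)*(s^2 - 2*s) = (s - 2)*(s + 4)*(s)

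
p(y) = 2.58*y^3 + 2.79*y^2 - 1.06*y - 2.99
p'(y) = 7.74*y^2 + 5.58*y - 1.06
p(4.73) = 327.44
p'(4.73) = 198.50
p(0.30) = -2.99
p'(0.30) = 1.31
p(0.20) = -3.07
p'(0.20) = 0.37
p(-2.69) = -30.17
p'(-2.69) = 39.94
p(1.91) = 23.14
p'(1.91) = 37.83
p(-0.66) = -1.82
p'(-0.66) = -1.37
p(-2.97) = -42.82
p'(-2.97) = 50.64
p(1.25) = 5.08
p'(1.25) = 18.01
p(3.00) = 88.60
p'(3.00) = 85.34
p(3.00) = 88.60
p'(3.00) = 85.34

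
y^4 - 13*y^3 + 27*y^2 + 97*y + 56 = (y - 8)*(y - 7)*(y + 1)^2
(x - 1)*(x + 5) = x^2 + 4*x - 5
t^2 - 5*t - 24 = (t - 8)*(t + 3)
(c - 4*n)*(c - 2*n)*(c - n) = c^3 - 7*c^2*n + 14*c*n^2 - 8*n^3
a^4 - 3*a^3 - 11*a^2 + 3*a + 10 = (a - 5)*(a - 1)*(a + 1)*(a + 2)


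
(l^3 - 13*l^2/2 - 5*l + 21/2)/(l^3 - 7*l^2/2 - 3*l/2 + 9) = (l^2 - 8*l + 7)/(l^2 - 5*l + 6)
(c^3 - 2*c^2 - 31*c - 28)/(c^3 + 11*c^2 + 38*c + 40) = (c^2 - 6*c - 7)/(c^2 + 7*c + 10)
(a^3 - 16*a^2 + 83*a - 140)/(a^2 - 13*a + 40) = (a^2 - 11*a + 28)/(a - 8)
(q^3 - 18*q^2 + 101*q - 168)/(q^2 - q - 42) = (q^2 - 11*q + 24)/(q + 6)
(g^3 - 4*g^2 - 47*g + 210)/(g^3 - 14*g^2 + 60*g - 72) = (g^2 + 2*g - 35)/(g^2 - 8*g + 12)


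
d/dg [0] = 0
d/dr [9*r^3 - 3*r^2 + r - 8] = 27*r^2 - 6*r + 1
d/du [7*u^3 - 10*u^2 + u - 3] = 21*u^2 - 20*u + 1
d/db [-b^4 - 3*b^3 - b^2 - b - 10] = -4*b^3 - 9*b^2 - 2*b - 1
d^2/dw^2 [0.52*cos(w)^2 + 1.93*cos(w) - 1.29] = -1.93*cos(w) - 1.04*cos(2*w)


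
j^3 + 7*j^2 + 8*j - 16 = (j - 1)*(j + 4)^2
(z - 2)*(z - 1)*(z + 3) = z^3 - 7*z + 6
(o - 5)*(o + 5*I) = o^2 - 5*o + 5*I*o - 25*I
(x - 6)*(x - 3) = x^2 - 9*x + 18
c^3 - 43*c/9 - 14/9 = (c - 7/3)*(c + 1/3)*(c + 2)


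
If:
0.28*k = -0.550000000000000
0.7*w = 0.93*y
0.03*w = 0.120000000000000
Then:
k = -1.96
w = 4.00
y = 3.01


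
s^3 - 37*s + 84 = (s - 4)*(s - 3)*(s + 7)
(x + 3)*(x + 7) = x^2 + 10*x + 21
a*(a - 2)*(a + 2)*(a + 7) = a^4 + 7*a^3 - 4*a^2 - 28*a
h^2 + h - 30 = (h - 5)*(h + 6)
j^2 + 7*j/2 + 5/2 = (j + 1)*(j + 5/2)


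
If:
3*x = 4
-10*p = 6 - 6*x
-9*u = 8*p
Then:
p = 1/5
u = -8/45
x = 4/3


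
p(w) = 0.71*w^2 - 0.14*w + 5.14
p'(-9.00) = -12.92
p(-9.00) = 63.91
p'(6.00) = 8.38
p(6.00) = 29.86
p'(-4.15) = -6.03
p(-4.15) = 17.95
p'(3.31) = 4.56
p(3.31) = 12.46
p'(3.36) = 4.63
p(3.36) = 12.69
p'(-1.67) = -2.51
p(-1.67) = 7.35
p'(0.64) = 0.77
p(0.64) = 5.34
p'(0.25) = 0.22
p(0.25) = 5.15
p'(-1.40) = -2.13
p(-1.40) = 6.73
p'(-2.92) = -4.29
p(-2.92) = 11.60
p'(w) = 1.42*w - 0.14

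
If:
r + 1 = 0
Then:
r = -1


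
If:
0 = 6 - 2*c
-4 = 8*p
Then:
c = 3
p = -1/2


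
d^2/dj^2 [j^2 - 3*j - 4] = 2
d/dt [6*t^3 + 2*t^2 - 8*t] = 18*t^2 + 4*t - 8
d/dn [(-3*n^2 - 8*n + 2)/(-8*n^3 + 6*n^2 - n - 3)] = (-24*n^4 - 128*n^3 + 99*n^2 - 6*n + 26)/(64*n^6 - 96*n^5 + 52*n^4 + 36*n^3 - 35*n^2 + 6*n + 9)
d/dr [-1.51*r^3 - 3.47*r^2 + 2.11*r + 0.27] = -4.53*r^2 - 6.94*r + 2.11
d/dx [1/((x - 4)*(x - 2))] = 2*(3 - x)/(x^4 - 12*x^3 + 52*x^2 - 96*x + 64)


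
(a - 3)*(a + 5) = a^2 + 2*a - 15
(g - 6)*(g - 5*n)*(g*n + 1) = g^3*n - 5*g^2*n^2 - 6*g^2*n + g^2 + 30*g*n^2 - 5*g*n - 6*g + 30*n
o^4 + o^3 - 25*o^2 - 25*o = o*(o - 5)*(o + 1)*(o + 5)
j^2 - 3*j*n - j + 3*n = (j - 1)*(j - 3*n)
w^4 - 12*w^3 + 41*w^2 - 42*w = w*(w - 7)*(w - 3)*(w - 2)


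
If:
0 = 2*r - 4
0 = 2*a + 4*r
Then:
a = -4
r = 2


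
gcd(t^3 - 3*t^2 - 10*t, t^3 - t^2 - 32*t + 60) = t - 5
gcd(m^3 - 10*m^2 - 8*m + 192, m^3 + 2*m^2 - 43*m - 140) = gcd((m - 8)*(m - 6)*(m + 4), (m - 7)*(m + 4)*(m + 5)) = m + 4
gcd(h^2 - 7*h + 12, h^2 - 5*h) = 1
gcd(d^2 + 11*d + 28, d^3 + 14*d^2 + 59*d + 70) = d + 7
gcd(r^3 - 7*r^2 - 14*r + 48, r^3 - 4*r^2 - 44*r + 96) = r^2 - 10*r + 16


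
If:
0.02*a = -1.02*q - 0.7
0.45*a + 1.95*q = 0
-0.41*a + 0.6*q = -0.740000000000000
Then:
No Solution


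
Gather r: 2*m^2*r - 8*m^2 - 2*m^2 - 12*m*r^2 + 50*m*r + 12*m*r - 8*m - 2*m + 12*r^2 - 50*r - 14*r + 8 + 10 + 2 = -10*m^2 - 10*m + r^2*(12 - 12*m) + r*(2*m^2 + 62*m - 64) + 20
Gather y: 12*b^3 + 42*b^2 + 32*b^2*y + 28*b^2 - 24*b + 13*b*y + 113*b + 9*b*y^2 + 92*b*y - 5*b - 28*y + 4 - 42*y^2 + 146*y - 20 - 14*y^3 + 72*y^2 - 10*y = 12*b^3 + 70*b^2 + 84*b - 14*y^3 + y^2*(9*b + 30) + y*(32*b^2 + 105*b + 108) - 16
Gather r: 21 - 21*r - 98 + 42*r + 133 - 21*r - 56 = 0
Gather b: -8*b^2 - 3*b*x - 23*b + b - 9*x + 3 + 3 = -8*b^2 + b*(-3*x - 22) - 9*x + 6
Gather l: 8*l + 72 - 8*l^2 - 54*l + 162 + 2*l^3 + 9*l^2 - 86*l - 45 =2*l^3 + l^2 - 132*l + 189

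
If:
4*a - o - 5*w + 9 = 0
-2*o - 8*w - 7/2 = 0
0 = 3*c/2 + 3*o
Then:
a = w/4 - 43/16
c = 8*w + 7/2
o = -4*w - 7/4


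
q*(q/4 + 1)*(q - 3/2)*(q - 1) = q^4/4 + 3*q^3/8 - 17*q^2/8 + 3*q/2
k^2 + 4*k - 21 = (k - 3)*(k + 7)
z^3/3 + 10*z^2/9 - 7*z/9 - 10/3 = (z/3 + 1)*(z - 5/3)*(z + 2)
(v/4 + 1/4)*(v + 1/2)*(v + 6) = v^3/4 + 15*v^2/8 + 19*v/8 + 3/4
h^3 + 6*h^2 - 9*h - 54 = (h - 3)*(h + 3)*(h + 6)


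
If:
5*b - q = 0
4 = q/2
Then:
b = 8/5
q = 8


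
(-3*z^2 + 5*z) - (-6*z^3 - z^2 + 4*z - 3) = 6*z^3 - 2*z^2 + z + 3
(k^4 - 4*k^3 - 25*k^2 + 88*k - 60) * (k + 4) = k^5 - 41*k^3 - 12*k^2 + 292*k - 240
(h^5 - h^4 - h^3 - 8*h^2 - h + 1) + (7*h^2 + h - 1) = h^5 - h^4 - h^3 - h^2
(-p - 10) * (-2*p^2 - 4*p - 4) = 2*p^3 + 24*p^2 + 44*p + 40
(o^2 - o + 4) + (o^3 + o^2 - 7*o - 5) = o^3 + 2*o^2 - 8*o - 1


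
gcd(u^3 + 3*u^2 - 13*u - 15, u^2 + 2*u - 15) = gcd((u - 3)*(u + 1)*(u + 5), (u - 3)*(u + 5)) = u^2 + 2*u - 15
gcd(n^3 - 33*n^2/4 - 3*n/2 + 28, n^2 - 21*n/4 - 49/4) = n + 7/4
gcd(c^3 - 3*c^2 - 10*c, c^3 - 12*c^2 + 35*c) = c^2 - 5*c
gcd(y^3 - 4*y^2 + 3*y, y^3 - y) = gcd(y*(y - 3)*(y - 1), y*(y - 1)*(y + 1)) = y^2 - y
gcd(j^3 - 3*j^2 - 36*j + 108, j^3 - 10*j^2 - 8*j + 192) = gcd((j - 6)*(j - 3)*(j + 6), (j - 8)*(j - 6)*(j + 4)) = j - 6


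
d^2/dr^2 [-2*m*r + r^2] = 2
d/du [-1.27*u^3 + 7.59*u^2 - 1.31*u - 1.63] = -3.81*u^2 + 15.18*u - 1.31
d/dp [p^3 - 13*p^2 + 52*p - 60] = 3*p^2 - 26*p + 52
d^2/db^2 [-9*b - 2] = 0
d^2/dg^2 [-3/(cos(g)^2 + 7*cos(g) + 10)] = 3*(4*sin(g)^4 - 11*sin(g)^2 - 385*cos(g)/4 + 21*cos(3*g)/4 - 71)/((cos(g) + 2)^3*(cos(g) + 5)^3)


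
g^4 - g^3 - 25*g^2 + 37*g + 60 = (g - 4)*(g - 3)*(g + 1)*(g + 5)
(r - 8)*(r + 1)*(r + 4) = r^3 - 3*r^2 - 36*r - 32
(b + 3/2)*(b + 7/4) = b^2 + 13*b/4 + 21/8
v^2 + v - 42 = (v - 6)*(v + 7)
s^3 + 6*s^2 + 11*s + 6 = (s + 1)*(s + 2)*(s + 3)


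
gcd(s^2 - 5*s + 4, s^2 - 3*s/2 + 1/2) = s - 1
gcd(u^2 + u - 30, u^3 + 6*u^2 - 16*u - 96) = u + 6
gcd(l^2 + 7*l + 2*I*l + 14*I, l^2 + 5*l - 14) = l + 7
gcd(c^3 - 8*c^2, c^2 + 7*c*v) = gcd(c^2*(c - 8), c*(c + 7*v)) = c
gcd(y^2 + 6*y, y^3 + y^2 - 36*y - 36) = y + 6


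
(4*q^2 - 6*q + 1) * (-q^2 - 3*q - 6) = -4*q^4 - 6*q^3 - 7*q^2 + 33*q - 6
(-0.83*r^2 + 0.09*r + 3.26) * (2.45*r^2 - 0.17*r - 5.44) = -2.0335*r^4 + 0.3616*r^3 + 12.4869*r^2 - 1.0438*r - 17.7344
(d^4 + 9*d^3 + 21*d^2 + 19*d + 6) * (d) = d^5 + 9*d^4 + 21*d^3 + 19*d^2 + 6*d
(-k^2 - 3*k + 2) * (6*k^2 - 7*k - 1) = -6*k^4 - 11*k^3 + 34*k^2 - 11*k - 2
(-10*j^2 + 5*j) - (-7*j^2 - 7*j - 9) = -3*j^2 + 12*j + 9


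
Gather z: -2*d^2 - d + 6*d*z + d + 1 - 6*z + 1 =-2*d^2 + z*(6*d - 6) + 2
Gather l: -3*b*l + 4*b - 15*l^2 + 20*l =4*b - 15*l^2 + l*(20 - 3*b)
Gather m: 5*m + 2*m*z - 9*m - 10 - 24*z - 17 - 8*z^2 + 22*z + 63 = m*(2*z - 4) - 8*z^2 - 2*z + 36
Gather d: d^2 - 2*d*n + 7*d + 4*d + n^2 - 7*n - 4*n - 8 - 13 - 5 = d^2 + d*(11 - 2*n) + n^2 - 11*n - 26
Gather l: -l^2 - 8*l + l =-l^2 - 7*l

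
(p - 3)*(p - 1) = p^2 - 4*p + 3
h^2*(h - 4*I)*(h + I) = h^4 - 3*I*h^3 + 4*h^2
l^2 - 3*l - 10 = (l - 5)*(l + 2)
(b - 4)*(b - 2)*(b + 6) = b^3 - 28*b + 48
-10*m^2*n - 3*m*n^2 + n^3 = n*(-5*m + n)*(2*m + n)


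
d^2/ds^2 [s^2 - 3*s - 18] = 2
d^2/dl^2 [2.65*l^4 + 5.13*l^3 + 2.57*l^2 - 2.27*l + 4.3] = 31.8*l^2 + 30.78*l + 5.14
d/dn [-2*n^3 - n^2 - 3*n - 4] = -6*n^2 - 2*n - 3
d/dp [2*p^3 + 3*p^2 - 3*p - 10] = 6*p^2 + 6*p - 3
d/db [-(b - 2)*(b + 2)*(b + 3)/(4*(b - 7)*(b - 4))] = (-b^4 + 22*b^3 - 55*b^2 - 192*b + 244)/(4*(b^4 - 22*b^3 + 177*b^2 - 616*b + 784))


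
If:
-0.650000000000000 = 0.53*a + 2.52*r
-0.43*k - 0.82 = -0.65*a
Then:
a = -4.75471698113208*r - 1.22641509433962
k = -7.18736287845546*r - 3.76086002632734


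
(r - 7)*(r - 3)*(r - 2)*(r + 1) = r^4 - 11*r^3 + 29*r^2 - r - 42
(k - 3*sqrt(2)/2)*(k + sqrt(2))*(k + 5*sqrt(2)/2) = k^3 + 2*sqrt(2)*k^2 - 11*k/2 - 15*sqrt(2)/2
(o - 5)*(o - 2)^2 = o^3 - 9*o^2 + 24*o - 20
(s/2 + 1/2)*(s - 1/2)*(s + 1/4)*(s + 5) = s^4/2 + 23*s^3/8 + 27*s^2/16 - s - 5/16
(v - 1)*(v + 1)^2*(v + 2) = v^4 + 3*v^3 + v^2 - 3*v - 2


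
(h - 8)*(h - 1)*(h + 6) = h^3 - 3*h^2 - 46*h + 48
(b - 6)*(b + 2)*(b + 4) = b^3 - 28*b - 48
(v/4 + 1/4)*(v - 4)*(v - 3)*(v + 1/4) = v^4/4 - 23*v^3/16 + 7*v^2/8 + 53*v/16 + 3/4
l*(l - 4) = l^2 - 4*l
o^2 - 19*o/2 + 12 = (o - 8)*(o - 3/2)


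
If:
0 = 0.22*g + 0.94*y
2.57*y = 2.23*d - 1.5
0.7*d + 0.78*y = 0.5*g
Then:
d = 0.53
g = 0.54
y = -0.13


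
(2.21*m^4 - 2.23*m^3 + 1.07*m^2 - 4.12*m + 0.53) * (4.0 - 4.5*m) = -9.945*m^5 + 18.875*m^4 - 13.735*m^3 + 22.82*m^2 - 18.865*m + 2.12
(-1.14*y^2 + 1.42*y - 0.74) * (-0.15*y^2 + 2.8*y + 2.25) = 0.171*y^4 - 3.405*y^3 + 1.522*y^2 + 1.123*y - 1.665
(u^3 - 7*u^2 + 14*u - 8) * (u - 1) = u^4 - 8*u^3 + 21*u^2 - 22*u + 8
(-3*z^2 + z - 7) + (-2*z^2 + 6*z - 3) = -5*z^2 + 7*z - 10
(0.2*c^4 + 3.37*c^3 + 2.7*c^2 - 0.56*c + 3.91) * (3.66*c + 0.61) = 0.732*c^5 + 12.4562*c^4 + 11.9377*c^3 - 0.4026*c^2 + 13.969*c + 2.3851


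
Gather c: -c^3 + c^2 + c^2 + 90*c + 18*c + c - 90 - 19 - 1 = -c^3 + 2*c^2 + 109*c - 110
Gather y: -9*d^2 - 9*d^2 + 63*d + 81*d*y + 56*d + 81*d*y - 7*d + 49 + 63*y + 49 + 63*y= -18*d^2 + 112*d + y*(162*d + 126) + 98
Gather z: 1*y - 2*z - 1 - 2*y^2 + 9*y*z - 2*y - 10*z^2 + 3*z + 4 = -2*y^2 - y - 10*z^2 + z*(9*y + 1) + 3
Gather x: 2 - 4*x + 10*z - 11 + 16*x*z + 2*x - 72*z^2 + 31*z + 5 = x*(16*z - 2) - 72*z^2 + 41*z - 4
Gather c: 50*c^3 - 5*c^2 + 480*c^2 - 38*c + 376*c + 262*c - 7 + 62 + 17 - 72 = 50*c^3 + 475*c^2 + 600*c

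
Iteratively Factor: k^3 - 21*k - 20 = (k + 4)*(k^2 - 4*k - 5) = (k - 5)*(k + 4)*(k + 1)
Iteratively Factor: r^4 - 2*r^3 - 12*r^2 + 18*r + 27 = (r - 3)*(r^3 + r^2 - 9*r - 9) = (r - 3)*(r + 1)*(r^2 - 9) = (r - 3)^2*(r + 1)*(r + 3)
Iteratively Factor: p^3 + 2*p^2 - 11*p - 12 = (p + 4)*(p^2 - 2*p - 3) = (p + 1)*(p + 4)*(p - 3)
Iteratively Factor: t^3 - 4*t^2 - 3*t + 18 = (t - 3)*(t^2 - t - 6) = (t - 3)*(t + 2)*(t - 3)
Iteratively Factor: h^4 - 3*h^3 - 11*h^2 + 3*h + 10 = (h - 5)*(h^3 + 2*h^2 - h - 2) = (h - 5)*(h - 1)*(h^2 + 3*h + 2) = (h - 5)*(h - 1)*(h + 1)*(h + 2)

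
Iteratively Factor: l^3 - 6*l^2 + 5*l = (l - 5)*(l^2 - l) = l*(l - 5)*(l - 1)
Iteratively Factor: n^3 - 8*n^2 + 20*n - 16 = (n - 2)*(n^2 - 6*n + 8) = (n - 4)*(n - 2)*(n - 2)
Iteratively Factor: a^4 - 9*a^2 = (a - 3)*(a^3 + 3*a^2) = (a - 3)*(a + 3)*(a^2) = a*(a - 3)*(a + 3)*(a)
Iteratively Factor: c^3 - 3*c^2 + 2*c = (c)*(c^2 - 3*c + 2) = c*(c - 2)*(c - 1)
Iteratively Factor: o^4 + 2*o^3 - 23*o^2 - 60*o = (o - 5)*(o^3 + 7*o^2 + 12*o) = o*(o - 5)*(o^2 + 7*o + 12) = o*(o - 5)*(o + 4)*(o + 3)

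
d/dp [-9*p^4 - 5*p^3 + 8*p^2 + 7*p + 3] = -36*p^3 - 15*p^2 + 16*p + 7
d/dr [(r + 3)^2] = 2*r + 6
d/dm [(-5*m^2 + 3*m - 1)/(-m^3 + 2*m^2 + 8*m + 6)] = (-5*m^4 + 6*m^3 - 49*m^2 - 56*m + 26)/(m^6 - 4*m^5 - 12*m^4 + 20*m^3 + 88*m^2 + 96*m + 36)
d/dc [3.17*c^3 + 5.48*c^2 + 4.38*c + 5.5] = 9.51*c^2 + 10.96*c + 4.38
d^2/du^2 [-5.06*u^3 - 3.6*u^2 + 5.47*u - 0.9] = -30.36*u - 7.2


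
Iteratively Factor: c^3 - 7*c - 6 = (c + 2)*(c^2 - 2*c - 3) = (c + 1)*(c + 2)*(c - 3)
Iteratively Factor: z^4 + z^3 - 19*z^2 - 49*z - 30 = (z - 5)*(z^3 + 6*z^2 + 11*z + 6) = (z - 5)*(z + 2)*(z^2 + 4*z + 3) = (z - 5)*(z + 2)*(z + 3)*(z + 1)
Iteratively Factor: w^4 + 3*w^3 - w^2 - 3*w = (w + 3)*(w^3 - w) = w*(w + 3)*(w^2 - 1) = w*(w - 1)*(w + 3)*(w + 1)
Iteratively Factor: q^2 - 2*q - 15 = (q + 3)*(q - 5)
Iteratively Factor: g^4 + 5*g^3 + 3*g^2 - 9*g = (g + 3)*(g^3 + 2*g^2 - 3*g) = (g - 1)*(g + 3)*(g^2 + 3*g) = g*(g - 1)*(g + 3)*(g + 3)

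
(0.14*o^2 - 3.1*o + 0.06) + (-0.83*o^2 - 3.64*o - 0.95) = -0.69*o^2 - 6.74*o - 0.89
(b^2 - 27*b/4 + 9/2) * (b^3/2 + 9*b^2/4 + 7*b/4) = b^5/2 - 9*b^4/8 - 179*b^3/16 - 27*b^2/16 + 63*b/8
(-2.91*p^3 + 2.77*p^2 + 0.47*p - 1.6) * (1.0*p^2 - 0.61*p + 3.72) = -2.91*p^5 + 4.5451*p^4 - 12.0449*p^3 + 8.4177*p^2 + 2.7244*p - 5.952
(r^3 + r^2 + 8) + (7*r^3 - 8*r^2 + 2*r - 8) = 8*r^3 - 7*r^2 + 2*r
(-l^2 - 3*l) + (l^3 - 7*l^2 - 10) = l^3 - 8*l^2 - 3*l - 10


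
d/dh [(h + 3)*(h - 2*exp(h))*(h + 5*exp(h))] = 3*h^2*exp(h) + 3*h^2 - 20*h*exp(2*h) + 15*h*exp(h) + 6*h - 70*exp(2*h) + 9*exp(h)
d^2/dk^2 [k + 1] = 0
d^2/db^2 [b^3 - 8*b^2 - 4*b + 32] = 6*b - 16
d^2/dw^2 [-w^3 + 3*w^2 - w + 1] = 6 - 6*w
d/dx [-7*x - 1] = -7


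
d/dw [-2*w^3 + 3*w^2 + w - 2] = -6*w^2 + 6*w + 1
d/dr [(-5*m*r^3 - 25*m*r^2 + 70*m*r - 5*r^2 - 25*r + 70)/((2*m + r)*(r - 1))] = 5*((2*m + r)*(r - 1)*(-3*m*r^2 - 10*m*r + 14*m - 2*r - 5) + (2*m + r)*(m*r^3 + 5*m*r^2 - 14*m*r + r^2 + 5*r - 14) + (r - 1)*(m*r^3 + 5*m*r^2 - 14*m*r + r^2 + 5*r - 14))/((2*m + r)^2*(r - 1)^2)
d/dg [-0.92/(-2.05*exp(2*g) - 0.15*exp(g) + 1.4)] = (-3.772*exp(g) - 0.138)*exp(g)/(2.05*exp(2*g) + 0.15*exp(g) - 1.4)^2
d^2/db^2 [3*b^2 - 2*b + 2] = 6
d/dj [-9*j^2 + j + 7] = 1 - 18*j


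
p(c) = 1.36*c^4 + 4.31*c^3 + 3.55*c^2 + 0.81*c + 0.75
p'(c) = 5.44*c^3 + 12.93*c^2 + 7.1*c + 0.81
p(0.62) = 3.84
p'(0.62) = 11.48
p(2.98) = 256.00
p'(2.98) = 280.75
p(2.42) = 131.23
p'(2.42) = 170.81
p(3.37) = 384.16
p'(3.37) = 379.79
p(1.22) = 17.86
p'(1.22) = 38.60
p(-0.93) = 0.62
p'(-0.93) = 1.01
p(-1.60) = -0.20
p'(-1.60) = 0.27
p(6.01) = 2843.81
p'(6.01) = 1691.44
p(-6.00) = 955.29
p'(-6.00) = -751.35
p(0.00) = 0.75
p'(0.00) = 0.81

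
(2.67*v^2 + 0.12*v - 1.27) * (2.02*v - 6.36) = 5.3934*v^3 - 16.7388*v^2 - 3.3286*v + 8.0772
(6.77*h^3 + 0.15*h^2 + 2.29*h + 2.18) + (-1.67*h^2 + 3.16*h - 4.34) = 6.77*h^3 - 1.52*h^2 + 5.45*h - 2.16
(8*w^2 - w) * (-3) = -24*w^2 + 3*w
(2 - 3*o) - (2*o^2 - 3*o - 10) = 12 - 2*o^2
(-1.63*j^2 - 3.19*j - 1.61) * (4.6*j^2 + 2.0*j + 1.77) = -7.498*j^4 - 17.934*j^3 - 16.6711*j^2 - 8.8663*j - 2.8497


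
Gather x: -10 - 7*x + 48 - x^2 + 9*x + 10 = -x^2 + 2*x + 48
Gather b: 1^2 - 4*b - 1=-4*b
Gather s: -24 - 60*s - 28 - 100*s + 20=-160*s - 32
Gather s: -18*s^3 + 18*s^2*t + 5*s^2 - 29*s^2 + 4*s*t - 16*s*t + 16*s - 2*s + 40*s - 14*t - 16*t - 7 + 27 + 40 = -18*s^3 + s^2*(18*t - 24) + s*(54 - 12*t) - 30*t + 60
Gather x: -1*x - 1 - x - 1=-2*x - 2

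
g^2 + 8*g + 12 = (g + 2)*(g + 6)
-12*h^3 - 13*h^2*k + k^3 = (-4*h + k)*(h + k)*(3*h + k)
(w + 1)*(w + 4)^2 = w^3 + 9*w^2 + 24*w + 16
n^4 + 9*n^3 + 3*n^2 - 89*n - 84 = (n - 3)*(n + 1)*(n + 4)*(n + 7)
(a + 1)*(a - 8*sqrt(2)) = a^2 - 8*sqrt(2)*a + a - 8*sqrt(2)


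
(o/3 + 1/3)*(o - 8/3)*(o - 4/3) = o^3/3 - o^2 - 4*o/27 + 32/27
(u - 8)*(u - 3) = u^2 - 11*u + 24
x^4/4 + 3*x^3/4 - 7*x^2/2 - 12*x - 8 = (x/4 + 1/2)*(x - 4)*(x + 1)*(x + 4)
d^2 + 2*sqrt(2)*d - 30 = (d - 3*sqrt(2))*(d + 5*sqrt(2))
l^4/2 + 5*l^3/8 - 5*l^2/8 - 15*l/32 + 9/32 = (l/2 + 1/2)*(l - 3/4)*(l - 1/2)*(l + 3/2)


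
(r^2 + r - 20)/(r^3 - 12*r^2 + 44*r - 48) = (r + 5)/(r^2 - 8*r + 12)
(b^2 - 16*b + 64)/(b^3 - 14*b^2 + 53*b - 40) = (b - 8)/(b^2 - 6*b + 5)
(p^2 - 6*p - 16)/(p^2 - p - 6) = (p - 8)/(p - 3)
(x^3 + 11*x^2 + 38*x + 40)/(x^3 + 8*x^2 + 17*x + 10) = (x + 4)/(x + 1)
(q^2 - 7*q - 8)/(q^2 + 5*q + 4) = (q - 8)/(q + 4)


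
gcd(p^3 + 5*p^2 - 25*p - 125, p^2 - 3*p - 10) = p - 5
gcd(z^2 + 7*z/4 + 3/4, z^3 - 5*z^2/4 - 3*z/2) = z + 3/4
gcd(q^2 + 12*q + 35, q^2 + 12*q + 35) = q^2 + 12*q + 35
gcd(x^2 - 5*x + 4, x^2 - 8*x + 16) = x - 4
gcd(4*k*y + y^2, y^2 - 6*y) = y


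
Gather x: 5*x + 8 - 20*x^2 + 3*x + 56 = -20*x^2 + 8*x + 64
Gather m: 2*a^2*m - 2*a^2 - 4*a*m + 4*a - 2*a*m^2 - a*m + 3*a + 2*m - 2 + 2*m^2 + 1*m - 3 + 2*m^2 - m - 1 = -2*a^2 + 7*a + m^2*(4 - 2*a) + m*(2*a^2 - 5*a + 2) - 6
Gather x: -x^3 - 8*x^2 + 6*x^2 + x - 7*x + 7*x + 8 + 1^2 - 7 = -x^3 - 2*x^2 + x + 2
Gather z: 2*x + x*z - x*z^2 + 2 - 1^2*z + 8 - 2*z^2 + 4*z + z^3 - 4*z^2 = 2*x + z^3 + z^2*(-x - 6) + z*(x + 3) + 10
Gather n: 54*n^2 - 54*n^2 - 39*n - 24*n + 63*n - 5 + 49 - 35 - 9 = 0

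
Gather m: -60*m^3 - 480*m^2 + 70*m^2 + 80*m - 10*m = -60*m^3 - 410*m^2 + 70*m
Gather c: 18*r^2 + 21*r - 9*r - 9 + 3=18*r^2 + 12*r - 6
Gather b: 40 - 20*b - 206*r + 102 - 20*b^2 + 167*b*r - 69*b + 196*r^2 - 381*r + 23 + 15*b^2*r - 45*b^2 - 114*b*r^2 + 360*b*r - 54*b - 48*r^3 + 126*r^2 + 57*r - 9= b^2*(15*r - 65) + b*(-114*r^2 + 527*r - 143) - 48*r^3 + 322*r^2 - 530*r + 156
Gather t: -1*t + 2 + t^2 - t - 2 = t^2 - 2*t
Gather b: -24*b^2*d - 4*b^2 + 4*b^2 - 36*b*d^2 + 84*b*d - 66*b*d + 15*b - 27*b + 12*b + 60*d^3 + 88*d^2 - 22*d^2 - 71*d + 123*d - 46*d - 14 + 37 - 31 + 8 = -24*b^2*d + b*(-36*d^2 + 18*d) + 60*d^3 + 66*d^2 + 6*d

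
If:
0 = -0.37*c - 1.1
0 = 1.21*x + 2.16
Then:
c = -2.97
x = -1.79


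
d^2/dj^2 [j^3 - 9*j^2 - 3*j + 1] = 6*j - 18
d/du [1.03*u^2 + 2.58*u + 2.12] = 2.06*u + 2.58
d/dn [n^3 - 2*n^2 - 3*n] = 3*n^2 - 4*n - 3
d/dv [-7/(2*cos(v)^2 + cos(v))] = -(7*sin(v)/cos(v)^2 + 28*tan(v))/(2*cos(v) + 1)^2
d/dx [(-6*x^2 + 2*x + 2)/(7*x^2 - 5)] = 2*(-7*x^2 + 16*x - 5)/(49*x^4 - 70*x^2 + 25)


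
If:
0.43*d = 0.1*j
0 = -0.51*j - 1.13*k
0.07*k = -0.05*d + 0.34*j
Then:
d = 0.00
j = 0.00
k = 0.00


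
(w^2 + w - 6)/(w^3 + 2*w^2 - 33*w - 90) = (w - 2)/(w^2 - w - 30)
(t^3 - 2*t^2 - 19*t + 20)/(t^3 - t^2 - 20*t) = (t - 1)/t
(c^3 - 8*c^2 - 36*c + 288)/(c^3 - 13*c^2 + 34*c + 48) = (c + 6)/(c + 1)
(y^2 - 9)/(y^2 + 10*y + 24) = (y^2 - 9)/(y^2 + 10*y + 24)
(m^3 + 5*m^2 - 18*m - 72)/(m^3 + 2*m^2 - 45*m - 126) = (m - 4)/(m - 7)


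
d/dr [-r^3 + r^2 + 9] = r*(2 - 3*r)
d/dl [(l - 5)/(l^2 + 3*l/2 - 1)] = 2*(-2*l^2 + 20*l + 13)/(4*l^4 + 12*l^3 + l^2 - 12*l + 4)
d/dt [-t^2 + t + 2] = 1 - 2*t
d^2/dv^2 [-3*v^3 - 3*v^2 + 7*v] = -18*v - 6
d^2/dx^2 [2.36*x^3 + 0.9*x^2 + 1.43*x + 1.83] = 14.16*x + 1.8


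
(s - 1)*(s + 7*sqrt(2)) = s^2 - s + 7*sqrt(2)*s - 7*sqrt(2)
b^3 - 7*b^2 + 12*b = b*(b - 4)*(b - 3)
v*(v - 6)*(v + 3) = v^3 - 3*v^2 - 18*v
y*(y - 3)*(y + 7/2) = y^3 + y^2/2 - 21*y/2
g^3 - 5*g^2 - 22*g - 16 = (g - 8)*(g + 1)*(g + 2)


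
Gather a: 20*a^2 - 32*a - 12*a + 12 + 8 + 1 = 20*a^2 - 44*a + 21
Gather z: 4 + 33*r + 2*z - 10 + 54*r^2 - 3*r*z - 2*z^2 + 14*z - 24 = 54*r^2 + 33*r - 2*z^2 + z*(16 - 3*r) - 30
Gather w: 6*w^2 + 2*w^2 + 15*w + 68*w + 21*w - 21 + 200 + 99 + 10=8*w^2 + 104*w + 288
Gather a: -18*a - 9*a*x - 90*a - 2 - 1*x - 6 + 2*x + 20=a*(-9*x - 108) + x + 12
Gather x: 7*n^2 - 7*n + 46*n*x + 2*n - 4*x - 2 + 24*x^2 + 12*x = 7*n^2 - 5*n + 24*x^2 + x*(46*n + 8) - 2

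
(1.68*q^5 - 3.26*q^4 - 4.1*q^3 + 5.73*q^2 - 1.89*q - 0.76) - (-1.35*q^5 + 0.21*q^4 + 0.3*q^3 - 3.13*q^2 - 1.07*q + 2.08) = 3.03*q^5 - 3.47*q^4 - 4.4*q^3 + 8.86*q^2 - 0.82*q - 2.84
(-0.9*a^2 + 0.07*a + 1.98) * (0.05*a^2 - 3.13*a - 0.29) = -0.045*a^4 + 2.8205*a^3 + 0.1409*a^2 - 6.2177*a - 0.5742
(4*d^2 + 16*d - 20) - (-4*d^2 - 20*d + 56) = 8*d^2 + 36*d - 76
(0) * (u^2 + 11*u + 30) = 0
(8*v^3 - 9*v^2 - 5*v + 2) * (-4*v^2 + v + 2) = -32*v^5 + 44*v^4 + 27*v^3 - 31*v^2 - 8*v + 4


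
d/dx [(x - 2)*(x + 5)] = 2*x + 3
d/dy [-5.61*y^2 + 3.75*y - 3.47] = 3.75 - 11.22*y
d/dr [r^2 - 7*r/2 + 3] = 2*r - 7/2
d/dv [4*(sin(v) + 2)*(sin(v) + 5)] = 4*(2*sin(v) + 7)*cos(v)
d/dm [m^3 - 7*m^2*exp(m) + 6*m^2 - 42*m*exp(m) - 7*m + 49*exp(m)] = -7*m^2*exp(m) + 3*m^2 - 56*m*exp(m) + 12*m + 7*exp(m) - 7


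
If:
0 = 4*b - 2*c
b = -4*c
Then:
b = 0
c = 0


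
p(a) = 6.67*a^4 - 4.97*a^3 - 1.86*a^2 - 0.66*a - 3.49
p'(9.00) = 18207.87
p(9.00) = 39978.65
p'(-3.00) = -844.05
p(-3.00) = 656.21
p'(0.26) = -2.17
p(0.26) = -3.84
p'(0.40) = -2.83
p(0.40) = -4.20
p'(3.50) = 947.58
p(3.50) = 759.24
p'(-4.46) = -2647.61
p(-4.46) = 3042.53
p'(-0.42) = -3.70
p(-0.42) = -2.97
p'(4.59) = 2248.16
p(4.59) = 2434.26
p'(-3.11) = -935.84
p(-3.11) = 754.05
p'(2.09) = 170.01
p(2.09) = 68.90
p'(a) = 26.68*a^3 - 14.91*a^2 - 3.72*a - 0.66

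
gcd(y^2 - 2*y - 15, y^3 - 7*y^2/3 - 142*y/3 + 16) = 1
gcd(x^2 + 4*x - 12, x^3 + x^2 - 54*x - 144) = x + 6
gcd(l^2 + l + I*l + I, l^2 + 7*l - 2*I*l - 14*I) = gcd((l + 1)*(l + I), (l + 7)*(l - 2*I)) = 1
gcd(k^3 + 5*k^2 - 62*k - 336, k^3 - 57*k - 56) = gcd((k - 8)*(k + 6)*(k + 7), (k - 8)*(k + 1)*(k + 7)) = k^2 - k - 56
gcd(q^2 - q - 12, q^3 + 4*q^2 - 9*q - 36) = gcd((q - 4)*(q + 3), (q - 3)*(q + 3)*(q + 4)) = q + 3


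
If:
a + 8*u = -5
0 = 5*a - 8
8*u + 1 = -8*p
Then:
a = 8/5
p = 7/10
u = -33/40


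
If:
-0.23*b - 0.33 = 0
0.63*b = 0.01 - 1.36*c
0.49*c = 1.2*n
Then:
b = -1.43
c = 0.67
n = 0.27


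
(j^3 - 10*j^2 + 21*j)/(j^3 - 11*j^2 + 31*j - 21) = j/(j - 1)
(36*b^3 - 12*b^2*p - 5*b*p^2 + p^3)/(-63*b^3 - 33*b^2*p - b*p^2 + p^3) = (12*b^2 - 8*b*p + p^2)/(-21*b^2 - 4*b*p + p^2)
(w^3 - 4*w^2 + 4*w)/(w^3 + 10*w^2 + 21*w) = (w^2 - 4*w + 4)/(w^2 + 10*w + 21)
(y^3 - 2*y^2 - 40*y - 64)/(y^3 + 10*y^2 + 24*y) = (y^2 - 6*y - 16)/(y*(y + 6))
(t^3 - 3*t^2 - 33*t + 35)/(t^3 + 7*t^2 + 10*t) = (t^2 - 8*t + 7)/(t*(t + 2))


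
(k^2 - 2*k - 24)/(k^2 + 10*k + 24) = (k - 6)/(k + 6)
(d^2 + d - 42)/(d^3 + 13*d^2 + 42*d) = (d - 6)/(d*(d + 6))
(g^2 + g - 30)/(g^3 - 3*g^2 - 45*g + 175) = (g + 6)/(g^2 + 2*g - 35)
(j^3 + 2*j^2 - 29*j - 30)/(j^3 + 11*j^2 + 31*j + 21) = (j^2 + j - 30)/(j^2 + 10*j + 21)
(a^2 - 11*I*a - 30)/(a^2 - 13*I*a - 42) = (a - 5*I)/(a - 7*I)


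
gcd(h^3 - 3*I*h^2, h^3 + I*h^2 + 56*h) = h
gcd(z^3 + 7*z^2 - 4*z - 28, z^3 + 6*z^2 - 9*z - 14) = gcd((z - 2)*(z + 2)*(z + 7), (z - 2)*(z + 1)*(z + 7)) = z^2 + 5*z - 14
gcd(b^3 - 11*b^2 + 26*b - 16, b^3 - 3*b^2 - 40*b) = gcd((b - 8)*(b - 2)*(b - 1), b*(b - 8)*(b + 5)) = b - 8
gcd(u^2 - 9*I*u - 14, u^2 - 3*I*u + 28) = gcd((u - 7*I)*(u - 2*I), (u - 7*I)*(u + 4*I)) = u - 7*I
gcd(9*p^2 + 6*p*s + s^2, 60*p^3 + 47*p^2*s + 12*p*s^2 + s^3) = 3*p + s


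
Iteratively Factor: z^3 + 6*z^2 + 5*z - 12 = (z + 4)*(z^2 + 2*z - 3) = (z + 3)*(z + 4)*(z - 1)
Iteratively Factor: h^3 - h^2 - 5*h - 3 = (h - 3)*(h^2 + 2*h + 1) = (h - 3)*(h + 1)*(h + 1)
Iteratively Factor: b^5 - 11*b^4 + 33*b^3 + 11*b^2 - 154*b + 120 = (b + 2)*(b^4 - 13*b^3 + 59*b^2 - 107*b + 60) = (b - 3)*(b + 2)*(b^3 - 10*b^2 + 29*b - 20) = (b - 5)*(b - 3)*(b + 2)*(b^2 - 5*b + 4) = (b - 5)*(b - 3)*(b - 1)*(b + 2)*(b - 4)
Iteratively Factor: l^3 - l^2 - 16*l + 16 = (l - 1)*(l^2 - 16) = (l - 1)*(l + 4)*(l - 4)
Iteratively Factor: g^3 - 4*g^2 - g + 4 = (g - 1)*(g^2 - 3*g - 4) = (g - 1)*(g + 1)*(g - 4)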